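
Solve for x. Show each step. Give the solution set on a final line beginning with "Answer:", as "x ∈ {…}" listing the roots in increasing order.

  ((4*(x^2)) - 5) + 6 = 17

Step 1. [((4*(x^2)) - 5) + 6 = 17] subtract 6: x sits inside (… + 6) ⇒ sub: (4*(x^2)) - 5 = 11.
Step 2. [(4*(x^2)) - 5 = 11] peel the -5: add 5 from each side. So sub: 4*(x^2) = 16.
Step 3. [4*(x^2) = 16] leading coefficient 4: divide by 4, so div: x^2 = 4.
Step 4. [x^2 = 4] √ both sides: 4 ≥ 0 gives two branches. So sqrt: x = 2 or -2.

Answer: x ∈ {-2, 2}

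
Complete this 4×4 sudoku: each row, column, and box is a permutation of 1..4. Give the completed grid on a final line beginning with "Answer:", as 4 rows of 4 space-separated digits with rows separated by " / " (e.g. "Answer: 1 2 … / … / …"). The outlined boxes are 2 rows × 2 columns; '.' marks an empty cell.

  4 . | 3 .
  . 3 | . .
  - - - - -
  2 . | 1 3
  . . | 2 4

Step 1. [r2c1∈{1}] r2c1 is down to just 1, so r2c1=1.
Step 2. [r1c4∈{1,2}] row 1 places 1 nowhere but r1c4. So r1c4=1.
Step 3. [r4c2∈{1}] nothing but 1 survives at r4c2, so r4c2=1.
Step 4. [r2c3∈{4}] nothing but 4 survives at r2c3 ⇒ r2c3=4.
Step 5. [r2c4∈{2}] r2c4's peers cover all but 2, so r2c4=2.
Step 6. [r3c2∈{4}] only 4 remains possible at r3c2, so r3c2=4.
Step 7. [r4c1∈{3}] nothing but 3 survives at r4c1 ⇒ r4c1=3.
Step 8. [r1c2∈{2}] only 2 remains possible at r1c2. So r1c2=2.

Answer: 4 2 3 1 / 1 3 4 2 / 2 4 1 3 / 3 1 2 4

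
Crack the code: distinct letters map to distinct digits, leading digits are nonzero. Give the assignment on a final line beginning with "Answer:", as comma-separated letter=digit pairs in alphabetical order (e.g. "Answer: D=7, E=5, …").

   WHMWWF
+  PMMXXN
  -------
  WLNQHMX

Step 1. [col 1: F + N ≡ X (mod 10)] several values work for X in column 1 (F + N ≡ X (mod 10), carry-in 0); try X=2 ⇒ X=2.
Step 2. [col 1: F + N ≡ X (mod 10)] column 1 (F + N ≡ X (mod 10), carry-in 0) doesn't pin N yet; pick N=7 and continue. So N=7.
Step 3. [col 1: F + N ≡ X (mod 10)] column 1: given N=7, X=2, carry-in 0, and digits 2,7 already taken and all letters distinct, F+N≡X (mod 10) forces F=5, so F=5.
Step 4. [col 2: W + X ≡ M (mod 10)] column 2 (W + X ≡ M (mod 10), carry-in 1) doesn't pin M yet; pick M=4 and continue, so M=4.
Step 5. [col 2: W + X ≡ M (mod 10)] in column 2 we have W+X≡M with carry-in 1; given X=2, M=4 and digits 2,4,5,7 already taken and all letters distinct, that pins W to 1. So W=1.
Step 6. [col 3: W + X ≡ H (mod 10)] column 3: given W=1, X=2, carry-in 0, and digits 1,2,4,5,7 already taken and all letters distinct, W+X≡H (mod 10) forces H=3 ⇒ H=3.
Step 7. [col 4: M + M ≡ Q (mod 10)] column 4: given M=4, carry-in 0, and digits 1,2,3,4,5,7 already taken and all letters distinct, M+M≡Q (mod 10) forces Q=8, so Q=8.
Step 8. [col 6: W + P ≡ L (mod 10)] from column 6 (W=1, carry-in 0, digits 1,2,3,4,5,7,8 already taken and all letters distinct): P must equal 9 ⇒ P=9.
Step 9. [col 6: W + P ≡ L (mod 10)] in column 6 we have W+P≡L with carry-in 0; given W=1, P=9 and digits 1,2,3,4,5,7,8,9 already taken and all letters distinct, that pins L to 0, so L=0.

Answer: F=5, H=3, L=0, M=4, N=7, P=9, Q=8, W=1, X=2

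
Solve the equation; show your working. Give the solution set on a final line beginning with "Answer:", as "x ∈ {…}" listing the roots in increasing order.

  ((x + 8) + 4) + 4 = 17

Step 1. [((x + 8) + 4) + 4 = 17] +4 is outermost — subtract 4 both sides. So sub: (x + 8) + 4 = 13.
Step 2. [(x + 8) + 4 = 13] the outer +4 inverts by subtracting 4, so sub: x + 8 = 9.
Step 3. [x + 8 = 9] peel the +8: subtract 8 from each side ⇒ sub: x = 1.

Answer: x ∈ {1}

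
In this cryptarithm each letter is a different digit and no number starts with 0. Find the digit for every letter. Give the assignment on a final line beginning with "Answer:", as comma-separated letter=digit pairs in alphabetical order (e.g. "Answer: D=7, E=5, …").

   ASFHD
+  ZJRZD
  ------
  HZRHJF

Step 1. [col 1: D + D ≡ F (mod 10)] F=8 is one option consistent with column 1 (D + D ≡ F (mod 10), carry-in 0) — take it. So F=8.
Step 2. [H] adding two 5-digit numbers gives at most 5+1 digits, and here it does — H is that final carry and must be 1, so H=1.
Step 3. [col 1: D + D ≡ F (mod 10)] column 1 (D + D ≡ F (mod 10), carry-in 0) doesn't pin D yet; pick D=4 and continue, so D=4.
Step 4. [col 2: H + Z ≡ J (mod 10)] several values work for J in column 2 (H + Z ≡ J (mod 10), carry-in 0); try J=7 ⇒ J=7.
Step 5. [col 2: H + Z ≡ J (mod 10)] column 2: given H=1, J=7, carry-in 0, and digits 1,4,7,8 already taken and all letters distinct, H+Z≡J (mod 10) forces Z=6, so Z=6.
Step 6. [col 3: F + R ≡ H (mod 10)] in column 3 we have F+R≡H with carry-in 0; given F=8, H=1 and digits 1,4,6,7,8 already taken and all letters distinct, that pins R to 3, so R=3.
Step 7. [col 4: S + J ≡ R (mod 10)] column 4 reads S+J+carry(1)=R with J=7, R=3; with digits 1,3,4,6,7,8 already taken and all letters distinct, the only value for S is 5. So S=5.
Step 8. [col 5: A + Z ≡ Z (mod 10)] in column 5 we have A+Z≡Z with carry-in 1; given Z=6 and digits 1,3,4,5,6,7,8 already taken and all letters distinct, that pins A to 9 ⇒ A=9.

Answer: A=9, D=4, F=8, H=1, J=7, R=3, S=5, Z=6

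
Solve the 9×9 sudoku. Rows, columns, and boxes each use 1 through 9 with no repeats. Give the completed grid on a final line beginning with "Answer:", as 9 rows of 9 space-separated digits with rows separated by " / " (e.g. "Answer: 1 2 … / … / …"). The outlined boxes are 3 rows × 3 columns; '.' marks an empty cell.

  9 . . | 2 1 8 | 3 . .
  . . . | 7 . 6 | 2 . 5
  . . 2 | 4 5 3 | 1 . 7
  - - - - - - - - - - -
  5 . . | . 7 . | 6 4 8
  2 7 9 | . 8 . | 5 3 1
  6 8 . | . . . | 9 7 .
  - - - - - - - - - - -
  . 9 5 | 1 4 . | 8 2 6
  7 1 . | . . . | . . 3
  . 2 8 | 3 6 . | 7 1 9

Step 1. [r6c3∈{1,3,4}] r6c3 is the only open cell in box 4 admitting 4, so r6c3=4.
Step 2. [r4c6∈{1,2,9}] r4c6 is the only open cell in row 4 admitting 2, so r4c6=2.
Step 3. [r2c1∈{1,3,4,8}] in col 1, 1 fits only at r2c1 ⇒ r2c1=1.
Step 4. [r1c8∈{6}] nothing but 6 survives at r1c8, so r1c8=6.
Step 5. [r9c6∈{5}] nothing but 5 survives at r9c6. So r9c6=5.
Step 6. [r8c6∈{9}] r8c6 has the single candidate 9. So r8c6=9.
Step 7. [r3c8∈{8,9}] across row 3, 9 lands solely at r3c8 ⇒ r3c8=9.
Step 8. [r2c3∈{3}] r2c3 has the single candidate 3 ⇒ r2c3=3.
Step 9. [r2c2∈{4}] r2c2 has the single candidate 4, so r2c2=4.
Step 10. [r8c8∈{5}] r8c8's peers cover all but 5 ⇒ r8c8=5.
Step 11. [r3c2∈{6}] nothing but 6 survives at r3c2. So r3c2=6.
Step 12. [r2c8∈{8}] r2c8 is down to just 8 ⇒ r2c8=8.
Step 13. [r4c3∈{1}] r4c3's peers cover all but 1 ⇒ r4c3=1.
Step 14. [r6c4∈{5}] nothing but 5 survives at r6c4. So r6c4=5.
Step 15. [r2c5∈{9}] nothing but 9 survives at r2c5, so r2c5=9.
Step 16. [r8c3∈{6}] r8c3 is down to just 6 ⇒ r8c3=6.
Step 17. [r1c2∈{5}] r1c2 has the single candidate 5, so r1c2=5.
Step 18. [r6c5∈{3}] r6c5's peers cover all but 3, so r6c5=3.
Step 19. [r8c7∈{4}] only 4 remains possible at r8c7 ⇒ r8c7=4.
Step 20. [r5c4∈{6}] nothing but 6 survives at r5c4 ⇒ r5c4=6.
Step 21. [r7c6∈{7}] r7c6 is down to just 7 ⇒ r7c6=7.
Step 22. [r5c6∈{4}] r5c6's peers cover all but 4, so r5c6=4.
Step 23. [r4c2∈{3}] r4c2's peers cover all but 3, so r4c2=3.
Step 24. [r8c4∈{8}] r8c4's peers cover all but 8. So r8c4=8.
Step 25. [r9c1∈{4}] r9c1's peers cover all but 4, so r9c1=4.
Step 26. [r1c3∈{7}] only 7 remains possible at r1c3. So r1c3=7.
Step 27. [r1c9∈{4}] r1c9 has the single candidate 4, so r1c9=4.
Step 28. [r7c1∈{3}] r7c1 has the single candidate 3. So r7c1=3.
Step 29. [r3c1∈{8}] r3c1 has the single candidate 8. So r3c1=8.
Step 30. [r4c4∈{9}] nothing but 9 survives at r4c4. So r4c4=9.
Step 31. [r6c6∈{1}] nothing but 1 survives at r6c6. So r6c6=1.
Step 32. [r8c5∈{2}] r8c5's peers cover all but 2 ⇒ r8c5=2.
Step 33. [r6c9∈{2}] r6c9 has the single candidate 2 ⇒ r6c9=2.

Answer: 9 5 7 2 1 8 3 6 4 / 1 4 3 7 9 6 2 8 5 / 8 6 2 4 5 3 1 9 7 / 5 3 1 9 7 2 6 4 8 / 2 7 9 6 8 4 5 3 1 / 6 8 4 5 3 1 9 7 2 / 3 9 5 1 4 7 8 2 6 / 7 1 6 8 2 9 4 5 3 / 4 2 8 3 6 5 7 1 9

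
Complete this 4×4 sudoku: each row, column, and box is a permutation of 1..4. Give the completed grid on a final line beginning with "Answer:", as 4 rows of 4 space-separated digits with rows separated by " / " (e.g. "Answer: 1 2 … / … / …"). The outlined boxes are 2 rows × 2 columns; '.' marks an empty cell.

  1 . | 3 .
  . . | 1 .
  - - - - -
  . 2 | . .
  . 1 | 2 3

Step 1. [r1c2∈{4}] r1c2 is down to just 4. So r1c2=4.
Step 2. [r3c3∈{4}] r3c3's peers cover all but 4. So r3c3=4.
Step 3. [r2c1∈{2,3}] across col 1, 2 lands solely at r2c1. So r2c1=2.
Step 4. [r2c4∈{4}] r2c4 has the single candidate 4, so r2c4=4.
Step 5. [r2c2∈{3}] only 3 remains possible at r2c2, so r2c2=3.
Step 6. [r3c4∈{1}] r3c4 is down to just 1. So r3c4=1.
Step 7. [r1c4∈{2}] r1c4's peers cover all but 2, so r1c4=2.
Step 8. [r4c1∈{4}] only 4 remains possible at r4c1 ⇒ r4c1=4.
Step 9. [r3c1∈{3}] nothing but 3 survives at r3c1. So r3c1=3.

Answer: 1 4 3 2 / 2 3 1 4 / 3 2 4 1 / 4 1 2 3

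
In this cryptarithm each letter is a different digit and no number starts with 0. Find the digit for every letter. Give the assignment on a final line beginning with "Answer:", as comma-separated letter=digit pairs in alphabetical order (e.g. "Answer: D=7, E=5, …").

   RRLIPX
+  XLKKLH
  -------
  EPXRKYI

Step 1. [col 1: X + H ≡ I (mod 10)] no forcing yet in column 1 (carry-in 0); I=9 is free and consistent — try it ⇒ I=9.
Step 2. [col 1: X + H ≡ I (mod 10)] H=4 is one option consistent with column 1 (X + H ≡ I (mod 10), carry-in 0) — take it. So H=4.
Step 3. [col 1: X + H ≡ I (mod 10)] from column 1 (H=4, I=9, carry-in 0, digits 4,9 already taken and all letters distinct): X must equal 5. So X=5.
Step 4. [E] adding two 6-digit numbers gives at most 6+1 digits, and here it does — E is that final carry and must be 1, so E=1.
Step 5. [col 2: P + L ≡ Y (mod 10)] column 2 (P + L ≡ Y (mod 10), carry-in 0) doesn't pin L yet; pick L=8 and continue. So L=8.
Step 6. [col 2: P + L ≡ Y (mod 10)] from column 2 (L=8, carry-in 0, digits 1,4,5,8,9 already taken and all letters distinct): Y must equal 0 ⇒ Y=0.
Step 7. [col 2: P + L ≡ Y (mod 10)] column 2: given L=8, Y=0, carry-in 0, and digits 0,1,4,5,8,9 already taken and all letters distinct, P+L≡Y (mod 10) forces P=2. So P=2.
Step 8. [col 3: I + K ≡ K (mod 10)] no forcing yet in column 3 (carry-in 1); K=7 is free and consistent — try it, so K=7.
Step 9. [col 4: L + K ≡ R (mod 10)] in column 4 we have L+K≡R with carry-in 1; given L=8, K=7 and digits 0,1,2,4,5,7,8,9 already taken and all letters distinct, that pins R to 6, so R=6.

Answer: E=1, H=4, I=9, K=7, L=8, P=2, R=6, X=5, Y=0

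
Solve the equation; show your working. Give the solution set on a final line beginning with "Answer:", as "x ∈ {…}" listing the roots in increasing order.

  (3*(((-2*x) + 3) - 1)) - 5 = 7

Step 1. [(3*(((-2*x) + 3) - 1)) - 5 = 7] peel the -5: add 5 from each side ⇒ sub: 3*(((-2*x) + 3) - 1) = 12.
Step 2. [3*(((-2*x) + 3) - 1) = 12] 3·(inner) — divide through by 3, so div: ((-2*x) + 3) - 1 = 4.
Step 3. [((-2*x) + 3) - 1 = 4] 1 comes off first (add 1) ⇒ sub: (-2*x) + 3 = 5.
Step 4. [(-2*x) + 3 = 5] the outer +3 inverts by subtracting 3, so sub: -2*x = 2.
Step 5. [-2*x = 2] -2·(inner) — divide through by -2 ⇒ div: x = -1.

Answer: x ∈ {-1}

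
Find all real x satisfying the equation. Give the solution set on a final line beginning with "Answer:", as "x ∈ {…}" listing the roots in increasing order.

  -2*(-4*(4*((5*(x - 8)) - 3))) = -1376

Step 1. [-2*(-4*(4*((5*(x - 8)) - 3))) = -1376] LHS = -2·(…); ÷-2 both sides. So div: -4*(4*((5*(x - 8)) - 3)) = 688.
Step 2. [-4*(4*((5*(x - 8)) - 3)) = 688] LHS = -4·(…); ÷-4 both sides. So div: 4*((5*(x - 8)) - 3) = -172.
Step 3. [4*((5*(x - 8)) - 3) = -172] 4 out front; divide by 4. So div: (5*(x - 8)) - 3 = -43.
Step 4. [(5*(x - 8)) - 3 = -43] -3 is outermost — add 3 both sides ⇒ sub: 5*(x - 8) = -40.
Step 5. [5*(x - 8) = -40] divide by the outer 5. So div: x - 8 = -8.
Step 6. [x - 8 = -8] peel the -8: add 8 from each side, so sub: x = 0.

Answer: x ∈ {0}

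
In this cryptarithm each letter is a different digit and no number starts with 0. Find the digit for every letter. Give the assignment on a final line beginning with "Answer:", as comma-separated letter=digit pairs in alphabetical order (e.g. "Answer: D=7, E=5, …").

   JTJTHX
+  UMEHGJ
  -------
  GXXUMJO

Step 1. [col 1: X + J ≡ O (mod 10)] column 1 (X + J ≡ O (mod 10), carry-in 0) doesn't pin J yet; pick J=5 and continue. So J=5.
Step 2. [col 1: X + J ≡ O (mod 10)] no forcing yet in column 1 (carry-in 0); O=7 is free and consistent — try it. So O=7.
Step 3. [G] adding two 6-digit numbers gives at most 6+1 digits, and here it does — G is that final carry and must be 1, so G=1.
Step 4. [col 1: X + J ≡ O (mod 10)] in column 1 we have X+J≡O with carry-in 0; given J=5, O=7 and digits 1,5,7 already taken and all letters distinct, that pins X to 2, so X=2.
Step 5. [col 2: H + G ≡ J (mod 10)] column 2: given G=1, J=5, carry-in 0, and digits 1,2,5,7 already taken and all letters distinct, H+G≡J (mod 10) forces H=4. So H=4.
Step 6. [col 3: T + H ≡ M (mod 10)] M=3 is one option consistent with column 3 (T + H ≡ M (mod 10), carry-in 0) — take it. So M=3.
Step 7. [col 3: T + H ≡ M (mod 10)] column 3 reads T+H+carry(0)=M with H=4, M=3; with digits 1,2,3,4,5,7 already taken and all letters distinct, the only value for T is 9. So T=9.
Step 8. [col 4: J + E ≡ U (mod 10)] column 4: given J=5, carry-in 1, and digits 1,2,3,4,5,7,9 already taken and all letters distinct, J+E≡U (mod 10) forces E=0. So E=0.
Step 9. [col 4: J + E ≡ U (mod 10)] from column 4 (J=5, E=0, carry-in 1, digits 0,1,2,3,4,5,7,9 already taken and all letters distinct): U must equal 6, so U=6.

Answer: E=0, G=1, H=4, J=5, M=3, O=7, T=9, U=6, X=2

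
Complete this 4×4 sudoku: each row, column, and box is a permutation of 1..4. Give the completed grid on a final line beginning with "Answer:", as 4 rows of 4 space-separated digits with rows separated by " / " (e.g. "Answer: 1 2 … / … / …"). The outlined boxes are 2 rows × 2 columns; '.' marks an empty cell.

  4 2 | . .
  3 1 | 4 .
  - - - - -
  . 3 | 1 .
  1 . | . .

Step 1. [r4c3∈{2,3}] r4c3 is the only open cell in col 3 admitting 2. So r4c3=2.
Step 2. [r4c4∈{3,4}] 3 has one home in row 4: r4c4. So r4c4=3.
Step 3. [r1c4∈{1}] only 1 remains possible at r1c4 ⇒ r1c4=1.
Step 4. [r1c3∈{3}] only 3 remains possible at r1c3, so r1c3=3.
Step 5. [r4c2∈{4}] only 4 remains possible at r4c2, so r4c2=4.
Step 6. [r3c4∈{4}] r3c4's peers cover all but 4, so r3c4=4.
Step 7. [r3c1∈{2}] r3c1's peers cover all but 2. So r3c1=2.
Step 8. [r2c4∈{2}] r2c4 is down to just 2. So r2c4=2.

Answer: 4 2 3 1 / 3 1 4 2 / 2 3 1 4 / 1 4 2 3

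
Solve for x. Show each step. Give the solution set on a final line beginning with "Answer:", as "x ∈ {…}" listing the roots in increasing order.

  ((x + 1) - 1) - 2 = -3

Step 1. [((x + 1) - 1) - 2 = -3] -2 is outermost — add 2 both sides ⇒ sub: (x + 1) - 1 = -1.
Step 2. [(x + 1) - 1 = -1] add 1: x sits inside (… - 1) ⇒ sub: x + 1 = 0.
Step 3. [x + 1 = 0] peel the +1: subtract 1 from each side. So sub: x = -1.

Answer: x ∈ {-1}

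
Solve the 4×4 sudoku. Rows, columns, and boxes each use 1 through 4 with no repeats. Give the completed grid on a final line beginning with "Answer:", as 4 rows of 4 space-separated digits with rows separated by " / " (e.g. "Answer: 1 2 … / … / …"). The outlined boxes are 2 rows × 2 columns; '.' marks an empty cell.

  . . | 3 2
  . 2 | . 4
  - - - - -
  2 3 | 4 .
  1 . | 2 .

Step 1. [r1c1∈{4}] r1c1 has the single candidate 4. So r1c1=4.
Step 2. [r4c2∈{4}] r4c2 is down to just 4, so r4c2=4.
Step 3. [r4c4∈{3}] r4c4 is down to just 3 ⇒ r4c4=3.
Step 4. [r1c2∈{1}] only 1 remains possible at r1c2, so r1c2=1.
Step 5. [r3c4∈{1}] r3c4's peers cover all but 1. So r3c4=1.
Step 6. [r2c3∈{1}] nothing but 1 survives at r2c3, so r2c3=1.
Step 7. [r2c1∈{3}] only 3 remains possible at r2c1 ⇒ r2c1=3.

Answer: 4 1 3 2 / 3 2 1 4 / 2 3 4 1 / 1 4 2 3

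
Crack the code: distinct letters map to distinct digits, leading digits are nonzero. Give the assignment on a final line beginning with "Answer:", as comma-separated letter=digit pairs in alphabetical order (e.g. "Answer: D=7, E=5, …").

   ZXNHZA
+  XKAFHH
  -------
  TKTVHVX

Step 1. [col 1: A + H ≡ X (mod 10)] several values work for A in column 1 (A + H ≡ X (mod 10), carry-in 0); try A=5. So A=5.
Step 2. [col 1: A + H ≡ X (mod 10)] no forcing yet in column 1 (carry-in 0); X=7 is free and consistent — try it. So X=7.
Step 3. [T] T is the leading digit of a 7-digit sum of two 6-digit numbers; the final carry is exactly 1 ⇒ T=1.
Step 4. [col 1: A + H ≡ X (mod 10)] column 1 reads A+H+carry(0)=X with A=5, X=7; with digits 1,5,7 already taken and all letters distinct, the only value for H is 2. So H=2.
Step 5. [col 2: Z + H ≡ V (mod 10)] column 2 (Z + H ≡ V (mod 10), carry-in 0) doesn't pin Z yet; pick Z=6 and continue, so Z=6.
Step 6. [col 2: Z + H ≡ V (mod 10)] in column 2 we have Z+H≡V with carry-in 0; given Z=6, H=2 and digits 1,2,5,6,7 already taken and all letters distinct, that pins V to 8, so V=8.
Step 7. [col 3: H + F ≡ H (mod 10)] in column 3 we have H+F≡H with carry-in 0; given H=2 and digits 1,2,5,6,7,8 already taken and all letters distinct, that pins F to 0 ⇒ F=0.
Step 8. [col 4: N + A ≡ V (mod 10)] in column 4 we have N+A≡V with carry-in 0; given A=5, V=8 and digits 0,1,2,5,6,7,8 already taken and all letters distinct, that pins N to 3, so N=3.
Step 9. [col 5: X + K ≡ T (mod 10)] in column 5 we have X+K≡T with carry-in 0; given X=7, T=1 and digits 0,1,2,3,5,6,7,8 already taken and all letters distinct, that pins K to 4. So K=4.

Answer: A=5, F=0, H=2, K=4, N=3, T=1, V=8, X=7, Z=6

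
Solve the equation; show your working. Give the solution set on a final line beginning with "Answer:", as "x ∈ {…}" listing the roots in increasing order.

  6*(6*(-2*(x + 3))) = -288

Step 1. [6*(6*(-2*(x + 3))) = -288] LHS = 6·(…); ÷6 both sides, so div: 6*(-2*(x + 3)) = -48.
Step 2. [6*(-2*(x + 3)) = -48] divide by the outer 6, so div: -2*(x + 3) = -8.
Step 3. [-2*(x + 3) = -8] leading coefficient -2: divide by -2. So div: x + 3 = 4.
Step 4. [x + 3 = 4] 3 comes off first (subtract 3), so sub: x = 1.

Answer: x ∈ {1}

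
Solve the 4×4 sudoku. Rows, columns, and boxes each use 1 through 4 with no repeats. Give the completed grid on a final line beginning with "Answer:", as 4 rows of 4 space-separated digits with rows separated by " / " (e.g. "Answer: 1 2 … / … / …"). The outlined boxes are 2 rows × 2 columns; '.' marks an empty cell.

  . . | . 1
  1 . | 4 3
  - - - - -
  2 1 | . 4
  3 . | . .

Step 1. [r1c3∈{2}] r1c3 has the single candidate 2 ⇒ r1c3=2.
Step 2. [r4c2∈{4}] only 4 remains possible at r4c2. So r4c2=4.
Step 3. [r4c3∈{1}] only 1 remains possible at r4c3. So r4c3=1.
Step 4. [r2c2∈{2}] only 2 remains possible at r2c2, so r2c2=2.
Step 5. [r4c4∈{2}] nothing but 2 survives at r4c4. So r4c4=2.
Step 6. [r1c1∈{4}] only 4 remains possible at r1c1. So r1c1=4.
Step 7. [r1c2∈{3}] r1c2 is down to just 3. So r1c2=3.
Step 8. [r3c3∈{3}] only 3 remains possible at r3c3, so r3c3=3.

Answer: 4 3 2 1 / 1 2 4 3 / 2 1 3 4 / 3 4 1 2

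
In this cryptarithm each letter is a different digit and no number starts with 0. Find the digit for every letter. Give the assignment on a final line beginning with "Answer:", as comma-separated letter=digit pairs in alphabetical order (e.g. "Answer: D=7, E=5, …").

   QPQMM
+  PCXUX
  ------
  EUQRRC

Step 1. [col 1: M + X ≡ C (mod 10)] M=6 is one option consistent with column 1 (M + X ≡ C (mod 10), carry-in 0) — take it, so M=6.
Step 2. [col 1: M + X ≡ C (mod 10)] no forcing yet in column 1 (carry-in 0); X=9 is free and consistent — try it. So X=9.
Step 3. [E] adding two 5-digit numbers gives at most 5+1 digits, and here it does — E is that final carry and must be 1, so E=1.
Step 4. [col 1: M + X ≡ C (mod 10)] column 1: given M=6, X=9, carry-in 0, and digits 1,6,9 already taken and all letters distinct, M+X≡C (mod 10) forces C=5. So C=5.
Step 5. [col 2: M + U ≡ R (mod 10)] R=7 is one option consistent with column 2 (M + U ≡ R (mod 10), carry-in 1) — take it. So R=7.
Step 6. [col 2: M + U ≡ R (mod 10)] in column 2 we have M+U≡R with carry-in 1; given M=6, R=7 and digits 1,5,6,7,9 already taken and all letters distinct, that pins U to 0 ⇒ U=0.
Step 7. [col 3: Q + X ≡ R (mod 10)] column 3 reads Q+X+carry(0)=R with X=9, R=7; with digits 0,1,5,6,7,9 already taken and all letters distinct, the only value for Q is 8 ⇒ Q=8.
Step 8. [col 4: P + C ≡ Q (mod 10)] from column 4 (C=5, Q=8, carry-in 1, digits 0,1,5,6,7,8,9 already taken and all letters distinct): P must equal 2, so P=2.

Answer: C=5, E=1, M=6, P=2, Q=8, R=7, U=0, X=9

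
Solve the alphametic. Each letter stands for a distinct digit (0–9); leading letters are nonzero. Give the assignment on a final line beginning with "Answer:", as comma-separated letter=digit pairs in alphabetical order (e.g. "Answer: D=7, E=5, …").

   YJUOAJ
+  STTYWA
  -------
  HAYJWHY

Step 1. [col 1: J + A ≡ Y (mod 10)] no forcing yet in column 1 (carry-in 0); A=4 is free and consistent — try it, so A=4.
Step 2. [H] the sum has 7 digits but both addends have 6; that extra leading digit H is the final carry, namely 1. So H=1.
Step 3. [col 1: J + A ≡ Y (mod 10)] several values work for Y in column 1 (J + A ≡ Y (mod 10), carry-in 0); try Y=6. So Y=6.
Step 4. [col 1: J + A ≡ Y (mod 10)] column 1 reads J+A+carry(0)=Y with A=4, Y=6; with digits 1,4,6 already taken and all letters distinct, the only value for J is 2 ⇒ J=2.
Step 5. [col 2: A + W ≡ H (mod 10)] column 2 reads A+W+carry(0)=H with A=4, H=1; with digits 1,2,4,6 already taken and all letters distinct, the only value for W is 7, so W=7.
Step 6. [col 3: O + Y ≡ W (mod 10)] column 3: given Y=6, W=7, carry-in 1, and digits 1,2,4,6,7 already taken and all letters distinct, O+Y≡W (mod 10) forces O=0. So O=0.
Step 7. [col 4: U + T ≡ J (mod 10)] column 4 (U + T ≡ J (mod 10), carry-in 0) doesn't pin U yet; pick U=9 and continue. So U=9.
Step 8. [col 4: U + T ≡ J (mod 10)] from column 4 (U=9, J=2, carry-in 0, digits 0,1,2,4,6,7,9 already taken and all letters distinct): T must equal 3 ⇒ T=3.
Step 9. [col 6: Y + S ≡ A (mod 10)] column 6 reads Y+S+carry(0)=A with Y=6, A=4; with digits 0,1,2,3,4,6,7,9 already taken and all letters distinct, the only value for S is 8 ⇒ S=8.

Answer: A=4, H=1, J=2, O=0, S=8, T=3, U=9, W=7, Y=6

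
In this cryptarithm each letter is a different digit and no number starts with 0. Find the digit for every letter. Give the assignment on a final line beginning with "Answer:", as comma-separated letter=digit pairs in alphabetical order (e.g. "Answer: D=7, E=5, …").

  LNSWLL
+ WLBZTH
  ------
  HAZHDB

Step 1. [col 1: L + H ≡ B (mod 10)] no forcing yet in column 1 (carry-in 0); B=7 is free and consistent — try it. So B=7.
Step 2. [col 1: L + H ≡ B (mod 10)] no forcing yet in column 1 (carry-in 0); H=5 is free and consistent — try it, so H=5.
Step 3. [col 1: L + H ≡ B (mod 10)] in column 1 we have L+H≡B with carry-in 0; given H=5, B=7 and digits 5,7 already taken and all letters distinct, that pins L to 2 ⇒ L=2.
Step 4. [col 2: L + T ≡ D (mod 10)] no forcing yet in column 2 (carry-in 0); T=8 is free and consistent — try it. So T=8.
Step 5. [col 2: L + T ≡ D (mod 10)] in column 2 we have L+T≡D with carry-in 0; given L=2, T=8 and digits 2,5,7,8 already taken and all letters distinct, that pins D to 0 ⇒ D=0.
Step 6. [col 3: W + Z ≡ H (mod 10)] W=3 is one option consistent with column 3 (W + Z ≡ H (mod 10), carry-in 1) — take it, so W=3.
Step 7. [col 3: W + Z ≡ H (mod 10)] column 3 reads W+Z+carry(1)=H with W=3, H=5; with digits 0,2,3,5,7,8 already taken and all letters distinct, the only value for Z is 1. So Z=1.
Step 8. [col 4: S + B ≡ Z (mod 10)] in column 4 we have S+B≡Z with carry-in 0; given B=7, Z=1 and digits 0,1,2,3,5,7,8 already taken and all letters distinct, that pins S to 4. So S=4.
Step 9. [col 5: N + L ≡ A (mod 10)] column 5 reads N+L+carry(1)=A with L=2; with digits 0,1,2,3,4,5,7,8 already taken and all letters distinct, the only value for N is 6, so N=6.
Step 10. [col 5: N + L ≡ A (mod 10)] column 5: given N=6, L=2, carry-in 1, and digits 0,1,2,3,4,5,6,7,8 already taken and all letters distinct, N+L≡A (mod 10) forces A=9. So A=9.

Answer: A=9, B=7, D=0, H=5, L=2, N=6, S=4, T=8, W=3, Z=1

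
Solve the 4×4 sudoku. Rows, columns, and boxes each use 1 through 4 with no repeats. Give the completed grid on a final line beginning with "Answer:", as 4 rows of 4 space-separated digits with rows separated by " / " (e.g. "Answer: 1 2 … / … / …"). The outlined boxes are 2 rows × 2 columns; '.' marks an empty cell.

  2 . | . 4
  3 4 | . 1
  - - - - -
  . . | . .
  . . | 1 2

Step 1. [r3c2∈{1,2,3}] row 3 places 2 nowhere but r3c2 ⇒ r3c2=2.
Step 2. [r3c3∈{3,4}] r3c3 is the only open cell in col 3 admitting 4 ⇒ r3c3=4.
Step 3. [r1c3∈{3}] r1c3 is down to just 3, so r1c3=3.
Step 4. [r3c1∈{1}] nothing but 1 survives at r3c1 ⇒ r3c1=1.
Step 5. [r2c3∈{2}] r2c3 has the single candidate 2 ⇒ r2c3=2.
Step 6. [r3c4∈{3}] r3c4's peers cover all but 3. So r3c4=3.
Step 7. [r4c1∈{4}] r4c1's peers cover all but 4. So r4c1=4.
Step 8. [r4c2∈{3}] r4c2 is down to just 3, so r4c2=3.
Step 9. [r1c2∈{1}] r1c2 has the single candidate 1 ⇒ r1c2=1.

Answer: 2 1 3 4 / 3 4 2 1 / 1 2 4 3 / 4 3 1 2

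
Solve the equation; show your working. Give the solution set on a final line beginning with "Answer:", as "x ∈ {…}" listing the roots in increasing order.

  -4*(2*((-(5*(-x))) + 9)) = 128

Step 1. [-4*(2*((-(5*(-x))) + 9)) = 128] -4·(inner) — divide through by -4. So div: 2*((-(5*(-x))) + 9) = -32.
Step 2. [2*((-(5*(-x))) + 9) = -32] 2 out front; divide by 2 ⇒ div: (-(5*(-x))) + 9 = -16.
Step 3. [(-(5*(-x))) + 9 = -16] peel the +9: subtract 9 from each side. So sub: -(5*(-x)) = -25.
Step 4. [-(5*(-x)) = -25] LHS negated; negate both sides. So neg: 5*(-x) = 25.
Step 5. [5*(-x) = 25] leading coefficient 5: divide by 5, so div: -x = 5.
Step 6. [-x = 5] LHS negated; negate both sides ⇒ neg: x = -5.

Answer: x ∈ {-5}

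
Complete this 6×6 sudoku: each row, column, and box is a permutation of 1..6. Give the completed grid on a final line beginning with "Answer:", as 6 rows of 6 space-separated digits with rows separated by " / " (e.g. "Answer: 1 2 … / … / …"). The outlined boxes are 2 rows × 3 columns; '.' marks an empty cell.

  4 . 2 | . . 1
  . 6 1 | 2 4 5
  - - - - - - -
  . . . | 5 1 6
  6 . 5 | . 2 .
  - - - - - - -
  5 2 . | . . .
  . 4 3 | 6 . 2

Step 1. [r1c4∈{3}] r1c4 has the single candidate 3 ⇒ r1c4=3.
Step 2. [r4c6∈{3,4}] 3 has one home in box 4: r4c6. So r4c6=3.
Step 3. [r4c4∈{4}] only 4 remains possible at r4c4. So r4c4=4.
Step 4. [r2c1∈{3}] r2c1 has the single candidate 3. So r2c1=3.
Step 5. [r6c1∈{1}] only 1 remains possible at r6c1, so r6c1=1.
Step 6. [r4c2∈{1}] r4c2 has the single candidate 1 ⇒ r4c2=1.
Step 7. [r3c1∈{2}] r3c1 is down to just 2 ⇒ r3c1=2.
Step 8. [r1c5∈{6}] nothing but 6 survives at r1c5 ⇒ r1c5=6.
Step 9. [r3c2∈{3}] r3c2 is down to just 3. So r3c2=3.
Step 10. [r3c3∈{4}] only 4 remains possible at r3c3 ⇒ r3c3=4.
Step 11. [r1c2∈{5}] r1c2's peers cover all but 5. So r1c2=5.
Step 12. [r5c6∈{4}] r5c6 has the single candidate 4 ⇒ r5c6=4.
Step 13. [r5c3∈{6}] r5c3's peers cover all but 6, so r5c3=6.
Step 14. [r5c4∈{1}] r5c4 has the single candidate 1. So r5c4=1.
Step 15. [r5c5∈{3}] r5c5 has the single candidate 3. So r5c5=3.
Step 16. [r6c5∈{5}] r6c5's peers cover all but 5, so r6c5=5.

Answer: 4 5 2 3 6 1 / 3 6 1 2 4 5 / 2 3 4 5 1 6 / 6 1 5 4 2 3 / 5 2 6 1 3 4 / 1 4 3 6 5 2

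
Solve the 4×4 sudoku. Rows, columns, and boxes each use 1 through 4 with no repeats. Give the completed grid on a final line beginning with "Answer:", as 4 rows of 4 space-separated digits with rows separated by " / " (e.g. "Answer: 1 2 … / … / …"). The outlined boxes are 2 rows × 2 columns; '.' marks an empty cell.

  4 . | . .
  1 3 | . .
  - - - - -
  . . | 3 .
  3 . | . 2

Step 1. [r2c4∈{4}] only 4 remains possible at r2c4, so r2c4=4.
Step 2. [r3c2∈{1,2,4}] r3c2 is the only open cell in row 3 admitting 4, so r3c2=4.
Step 3. [r3c4∈{1}] nothing but 1 survives at r3c4, so r3c4=1.
Step 4. [r2c3∈{2}] only 2 remains possible at r2c3. So r2c3=2.
Step 5. [r1c3∈{1}] only 1 remains possible at r1c3 ⇒ r1c3=1.
Step 6. [r1c4∈{3}] r1c4's peers cover all but 3. So r1c4=3.
Step 7. [r3c1∈{2}] nothing but 2 survives at r3c1 ⇒ r3c1=2.
Step 8. [r1c2∈{2}] only 2 remains possible at r1c2. So r1c2=2.
Step 9. [r4c2∈{1}] r4c2 is down to just 1 ⇒ r4c2=1.
Step 10. [r4c3∈{4}] r4c3 has the single candidate 4. So r4c3=4.

Answer: 4 2 1 3 / 1 3 2 4 / 2 4 3 1 / 3 1 4 2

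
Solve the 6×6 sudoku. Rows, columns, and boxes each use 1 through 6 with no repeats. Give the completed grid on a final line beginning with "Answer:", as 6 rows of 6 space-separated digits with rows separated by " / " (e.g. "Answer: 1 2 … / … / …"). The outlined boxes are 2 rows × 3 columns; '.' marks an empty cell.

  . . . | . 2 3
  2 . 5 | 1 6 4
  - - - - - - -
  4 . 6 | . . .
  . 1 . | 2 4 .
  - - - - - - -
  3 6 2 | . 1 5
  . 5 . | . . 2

Step 1. [r6c3∈{1,4}] across box 5, 4 lands solely at r6c3, so r6c3=4.
Step 2. [r3c5∈{3,5}] col 5 places 5 nowhere but r3c5. So r3c5=5.
Step 3. [r3c4∈{3}] r3c4 is down to just 3, so r3c4=3.
Step 4. [r6c1∈{1}] r6c1's peers cover all but 1, so r6c1=1.
Step 5. [r6c5∈{3}] r6c5 is down to just 3 ⇒ r6c5=3.
Step 6. [r5c4∈{4}] r5c4 is down to just 4, so r5c4=4.
Step 7. [r4c3∈{3}] only 3 remains possible at r4c3 ⇒ r4c3=3.
Step 8. [r1c2∈{4}] r1c2 is down to just 4, so r1c2=4.
Step 9. [r3c6∈{1}] r3c6 is down to just 1 ⇒ r3c6=1.
Step 10. [r6c4∈{6}] only 6 remains possible at r6c4. So r6c4=6.
Step 11. [r1c1∈{6}] r1c1 is down to just 6. So r1c1=6.
Step 12. [r2c2∈{3}] r2c2 is down to just 3 ⇒ r2c2=3.
Step 13. [r1c3∈{1}] r1c3 is down to just 1 ⇒ r1c3=1.
Step 14. [r4c1∈{5}] r4c1 has the single candidate 5. So r4c1=5.
Step 15. [r1c4∈{5}] r1c4 is down to just 5 ⇒ r1c4=5.
Step 16. [r3c2∈{2}] r3c2 has the single candidate 2. So r3c2=2.
Step 17. [r4c6∈{6}] nothing but 6 survives at r4c6 ⇒ r4c6=6.

Answer: 6 4 1 5 2 3 / 2 3 5 1 6 4 / 4 2 6 3 5 1 / 5 1 3 2 4 6 / 3 6 2 4 1 5 / 1 5 4 6 3 2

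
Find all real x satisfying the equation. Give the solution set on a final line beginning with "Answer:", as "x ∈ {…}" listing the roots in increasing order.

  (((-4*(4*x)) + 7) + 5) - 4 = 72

Step 1. [(((-4*(4*x)) + 7) + 5) - 4 = 72] 4 comes off first (add 4). So sub: ((-4*(4*x)) + 7) + 5 = 76.
Step 2. [((-4*(4*x)) + 7) + 5 = 76] the outer +5 inverts by subtracting 5, so sub: (-4*(4*x)) + 7 = 71.
Step 3. [(-4*(4*x)) + 7 = 71] the outer +7 inverts by subtracting 7. So sub: -4*(4*x) = 64.
Step 4. [-4*(4*x) = 64] -4·(inner) — divide through by -4. So div: 4*x = -16.
Step 5. [4*x = -16] divide by the outer 4, so div: x = -4.

Answer: x ∈ {-4}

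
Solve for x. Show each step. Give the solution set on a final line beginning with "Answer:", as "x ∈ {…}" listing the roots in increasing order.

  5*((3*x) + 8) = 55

Step 1. [5*((3*x) + 8) = 55] 5 out front; divide by 5 ⇒ div: (3*x) + 8 = 11.
Step 2. [(3*x) + 8 = 11] +8 is outermost — subtract 8 both sides ⇒ sub: 3*x = 3.
Step 3. [3*x = 3] leading coefficient 3: divide by 3 ⇒ div: x = 1.

Answer: x ∈ {1}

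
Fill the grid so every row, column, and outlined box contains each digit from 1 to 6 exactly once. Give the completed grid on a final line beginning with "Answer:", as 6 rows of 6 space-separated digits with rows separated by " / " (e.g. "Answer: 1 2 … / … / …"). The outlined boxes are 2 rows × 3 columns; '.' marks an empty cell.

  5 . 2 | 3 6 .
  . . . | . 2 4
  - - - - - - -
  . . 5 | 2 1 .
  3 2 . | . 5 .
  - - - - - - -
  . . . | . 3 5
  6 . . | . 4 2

Step 1. [r4c3∈{1,4,6}] row 4 places 1 nowhere but r4c3. So r4c3=1.
Step 2. [r2c1∈{1}] only 1 remains possible at r2c1, so r2c1=1.
Step 3. [r3c2∈{4,6}] 6 has one home in box 3: r3c2 ⇒ r3c2=6.
Step 4. [r5c4∈{1,6}] r5c4 is the only open cell in row 5 admitting 6, so r5c4=6.
Step 5. [r5c3∈{4}] only 4 remains possible at r5c3 ⇒ r5c3=4.
Step 6. [r2c2∈{3}] r2c2's peers cover all but 3 ⇒ r2c2=3.
Step 7. [r5c2∈{1}] r5c2's peers cover all but 1. So r5c2=1.
Step 8. [r6c2∈{5}] r6c2's peers cover all but 5. So r6c2=5.
Step 9. [r4c6∈{6}] r4c6 has the single candidate 6. So r4c6=6.
Step 10. [r1c2∈{4}] r1c2's peers cover all but 4 ⇒ r1c2=4.
Step 11. [r6c3∈{3}] r6c3 is down to just 3 ⇒ r6c3=3.
Step 12. [r2c4∈{5}] r2c4's peers cover all but 5. So r2c4=5.
Step 13. [r3c6∈{3}] r3c6's peers cover all but 3, so r3c6=3.
Step 14. [r3c1∈{4}] nothing but 4 survives at r3c1. So r3c1=4.
Step 15. [r5c1∈{2}] only 2 remains possible at r5c1 ⇒ r5c1=2.
Step 16. [r2c3∈{6}] r2c3's peers cover all but 6. So r2c3=6.
Step 17. [r1c6∈{1}] r1c6 has the single candidate 1. So r1c6=1.
Step 18. [r6c4∈{1}] r6c4 is down to just 1, so r6c4=1.
Step 19. [r4c4∈{4}] r4c4 has the single candidate 4. So r4c4=4.

Answer: 5 4 2 3 6 1 / 1 3 6 5 2 4 / 4 6 5 2 1 3 / 3 2 1 4 5 6 / 2 1 4 6 3 5 / 6 5 3 1 4 2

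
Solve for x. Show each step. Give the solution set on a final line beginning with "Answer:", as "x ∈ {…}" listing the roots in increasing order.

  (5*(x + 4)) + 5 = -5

Step 1. [(5*(x + 4)) + 5 = -5] common factor 5 (LHS and -5) — divide through ⇒ factor: (x + 4) + 1 = -1.
Step 2. [(x + 4) + 1 = -1] 1 comes off first (subtract 1) ⇒ sub: x + 4 = -2.
Step 3. [x + 4 = -2] the outer +4 inverts by subtracting 4, so sub: x = -6.

Answer: x ∈ {-6}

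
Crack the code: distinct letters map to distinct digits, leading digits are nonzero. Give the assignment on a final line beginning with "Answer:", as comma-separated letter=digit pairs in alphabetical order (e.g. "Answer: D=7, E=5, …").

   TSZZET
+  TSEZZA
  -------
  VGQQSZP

Step 1. [V] V is the leading digit of a 7-digit sum of two 6-digit numbers; the final carry is exactly 1, so V=1.
Step 2. [col 1: T + A ≡ P (mod 10)] column 1 (T + A ≡ P (mod 10), carry-in 0) doesn't pin T yet; pick T=6 and continue ⇒ T=6.
Step 3. [col 1: T + A ≡ P (mod 10)] P=9 is one option consistent with column 1 (T + A ≡ P (mod 10), carry-in 0) — take it ⇒ P=9.
Step 4. [col 1: T + A ≡ P (mod 10)] column 1: given T=6, P=9, carry-in 0, and digits 1,6,9 already taken and all letters distinct, T+A≡P (mod 10) forces A=3, so A=3.
Step 5. [col 2: E + Z ≡ Z (mod 10)] from column 2 (nothing yet, carry-in 0, digits 1,3,6,9 already taken and all letters distinct): E must equal 0. So E=0.
Step 6. [col 2: E + Z ≡ Z (mod 10)] column 2 (E + Z ≡ Z (mod 10), carry-in 0) doesn't pin Z yet; pick Z=7 and continue ⇒ Z=7.
Step 7. [col 3: Z + Z ≡ S (mod 10)] column 3 reads Z+Z+carry(0)=S with Z=7; with digits 0,1,3,6,7,9 already taken and all letters distinct, the only value for S is 4, so S=4.
Step 8. [col 4: Z + E ≡ Q (mod 10)] in column 4 we have Z+E≡Q with carry-in 1; given Z=7, E=0 and digits 0,1,3,4,6,7,9 already taken and all letters distinct, that pins Q to 8, so Q=8.
Step 9. [col 6: T + T ≡ G (mod 10)] column 6 reads T+T+carry(0)=G with T=6; with digits 0,1,3,4,6,7,8,9 already taken and all letters distinct, the only value for G is 2. So G=2.

Answer: A=3, E=0, G=2, P=9, Q=8, S=4, T=6, V=1, Z=7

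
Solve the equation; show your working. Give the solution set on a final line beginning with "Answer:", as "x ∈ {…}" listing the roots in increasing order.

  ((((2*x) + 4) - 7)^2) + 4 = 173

Step 1. [((((2*x) + 4) - 7)^2) + 4 = 173] +4 is outermost — subtract 4 both sides, so sub: (((2*x) + 4) - 7)^2 = 169.
Step 2. [(((2*x) + 4) - 7)^2 = 169] √ both sides: 169 ≥ 0 gives two branches, so sqrt: ((2*x) + 4) - 7 = 13 or -13.
Step 3. [((2*x) + 4) - 7 = 13 or -13] 7 comes off first (add 7), so sub: (2*x) + 4 = 20 or -6.
Step 4. [(2*x) + 4 = 20 or -6] subtract 4: x sits inside (… + 4), so sub: 2*x = 16 or -10.
Step 5. [2*x = 16 or -10] divide by the outer 2. So div: x = 8 or -5.

Answer: x ∈ {-5, 8}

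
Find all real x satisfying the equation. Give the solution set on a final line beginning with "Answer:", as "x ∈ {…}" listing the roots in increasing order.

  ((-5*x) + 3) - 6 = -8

Step 1. [((-5*x) + 3) - 6 = -8] add 6: x sits inside (… - 6) ⇒ sub: (-5*x) + 3 = -2.
Step 2. [(-5*x) + 3 = -2] 3 comes off first (subtract 3), so sub: -5*x = -5.
Step 3. [-5*x = -5] -5·(inner) — divide through by -5 ⇒ div: x = 1.

Answer: x ∈ {1}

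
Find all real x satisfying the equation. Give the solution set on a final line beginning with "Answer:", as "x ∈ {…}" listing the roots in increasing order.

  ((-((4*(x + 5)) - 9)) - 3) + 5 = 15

Step 1. [((-((4*(x + 5)) - 9)) - 3) + 5 = 15] 5 comes off first (subtract 5), so sub: (-((4*(x + 5)) - 9)) - 3 = 10.
Step 2. [(-((4*(x + 5)) - 9)) - 3 = 10] add 3: x sits inside (… - 3). So sub: -((4*(x + 5)) - 9) = 13.
Step 3. [-((4*(x + 5)) - 9) = 13] leading − — multiply by −1, so neg: (4*(x + 5)) - 9 = -13.
Step 4. [(4*(x + 5)) - 9 = -13] 9 comes off first (add 9), so sub: 4*(x + 5) = -4.
Step 5. [4*(x + 5) = -4] LHS = 4·(…); ÷4 both sides. So div: x + 5 = -1.
Step 6. [x + 5 = -1] +5 is outermost — subtract 5 both sides. So sub: x = -6.

Answer: x ∈ {-6}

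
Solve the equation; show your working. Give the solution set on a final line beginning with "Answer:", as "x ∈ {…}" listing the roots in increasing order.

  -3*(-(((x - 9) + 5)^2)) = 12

Step 1. [-3*(-(((x - 9) + 5)^2)) = 12] LHS = -3·(…); ÷-3 both sides, so div: -(((x - 9) + 5)^2) = -4.
Step 2. [-(((x - 9) + 5)^2) = -4] flip signs both sides. So neg: ((x - 9) + 5)^2 = 4.
Step 3. [((x - 9) + 5)^2 = 4] LHS squared, RHS 4 ≥ 0: apply √ (±) ⇒ sqrt: (x - 9) + 5 = 2 or -2.
Step 4. [(x - 9) + 5 = 2 or -2] the outer +5 inverts by subtracting 5. So sub: x - 9 = -3 or -7.
Step 5. [x - 9 = -3 or -7] peel the -9: add 9 from each side, so sub: x = 6 or 2.

Answer: x ∈ {2, 6}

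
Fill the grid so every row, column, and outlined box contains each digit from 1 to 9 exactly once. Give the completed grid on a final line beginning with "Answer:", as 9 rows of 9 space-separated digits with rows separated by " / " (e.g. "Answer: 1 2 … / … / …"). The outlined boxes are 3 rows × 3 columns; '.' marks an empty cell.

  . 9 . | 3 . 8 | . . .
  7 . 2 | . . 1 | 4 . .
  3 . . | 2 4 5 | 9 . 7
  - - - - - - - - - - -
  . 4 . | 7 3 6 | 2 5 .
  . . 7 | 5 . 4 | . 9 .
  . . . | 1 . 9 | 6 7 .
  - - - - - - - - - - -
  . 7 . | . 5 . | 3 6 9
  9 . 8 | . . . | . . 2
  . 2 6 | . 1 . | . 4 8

Step 1. [r3c3∈{1}] r3c3 has the single candidate 1, so r3c3=1.
Step 2. [r4c1∈{1,8}] across row 4, 8 lands solely at r4c1. So r4c1=8.
Step 3. [r8c2∈{1,3,5}] 3 has one home in box 7: r8c2, so r8c2=3.
Step 4. [r8c7∈{1,5,7}] across row 8, 5 lands solely at r8c7. So r8c7=5.
Step 5. [r3c2∈{6,8}] across row 3, 6 lands solely at r3c2, so r3c2=6.
Step 6. [r6c2∈{5}] r6c2 is down to just 5, so r6c2=5.
Step 7. [r5c2∈{1}] r5c2's peers cover all but 1, so r5c2=1.
Step 8. [r7c3∈{4}] r7c3 has the single candidate 4 ⇒ r7c3=4.
Step 9. [r2c9∈{3,5,6}] r2c9 is the only open cell in row 2 admitting 5. So r2c9=5.
Step 10. [r8c6∈{7}] only 7 remains possible at r8c6, so r8c6=7.
Step 11. [r8c5∈{6}] r8c5 has the single candidate 6. So r8c5=6.
Step 12. [r6c1∈{2}] r6c1 is down to just 2 ⇒ r6c1=2.
Step 13. [r1c7∈{1}] r1c7 has the single candidate 1. So r1c7=1.
Step 14. [r6c9∈{3,4}] across row 6, 4 lands solely at r6c9, so r6c9=4.
Step 15. [r1c1∈{4,5}] r1c1 is the only open cell in row 1 admitting 4, so r1c1=4.
Step 16. [r6c5∈{8}] only 8 remains possible at r6c5 ⇒ r6c5=8.
Step 17. [r9c4∈{9}] nothing but 9 survives at r9c4. So r9c4=9.
Step 18. [r2c8∈{3,8}] row 2 places 3 nowhere but r2c8, so r2c8=3.
Step 19. [r5c1∈{6}] r5c1 is down to just 6 ⇒ r5c1=6.
Step 20. [r9c6∈{3}] r9c6's peers cover all but 3. So r9c6=3.
Step 21. [r1c5∈{7}] r1c5 is down to just 7, so r1c5=7.
Step 22. [r5c9∈{3}] only 3 remains possible at r5c9. So r5c9=3.
Step 23. [r5c7∈{8}] nothing but 8 survives at r5c7, so r5c7=8.
Step 24. [r2c2∈{8}] only 8 remains possible at r2c2 ⇒ r2c2=8.
Step 25. [r7c1∈{1}] r7c1 has the single candidate 1. So r7c1=1.
Step 26. [r9c7∈{7}] only 7 remains possible at r9c7. So r9c7=7.
Step 27. [r4c3∈{9}] r4c3 has the single candidate 9, so r4c3=9.
Step 28. [r9c1∈{5}] only 5 remains possible at r9c1, so r9c1=5.
Step 29. [r4c9∈{1}] nothing but 1 survives at r4c9 ⇒ r4c9=1.
Step 30. [r1c9∈{6}] only 6 remains possible at r1c9 ⇒ r1c9=6.
Step 31. [r8c4∈{4}] r8c4 has the single candidate 4, so r8c4=4.
Step 32. [r1c3∈{5}] only 5 remains possible at r1c3 ⇒ r1c3=5.
Step 33. [r5c5∈{2}] r5c5's peers cover all but 2. So r5c5=2.
Step 34. [r2c5∈{9}] r2c5 has the single candidate 9 ⇒ r2c5=9.
Step 35. [r3c8∈{8}] nothing but 8 survives at r3c8. So r3c8=8.
Step 36. [r7c4∈{8}] r7c4 has the single candidate 8. So r7c4=8.
Step 37. [r2c4∈{6}] nothing but 6 survives at r2c4 ⇒ r2c4=6.
Step 38. [r7c6∈{2}] nothing but 2 survives at r7c6 ⇒ r7c6=2.
Step 39. [r6c3∈{3}] r6c3's peers cover all but 3 ⇒ r6c3=3.
Step 40. [r1c8∈{2}] r1c8 has the single candidate 2 ⇒ r1c8=2.
Step 41. [r8c8∈{1}] nothing but 1 survives at r8c8, so r8c8=1.

Answer: 4 9 5 3 7 8 1 2 6 / 7 8 2 6 9 1 4 3 5 / 3 6 1 2 4 5 9 8 7 / 8 4 9 7 3 6 2 5 1 / 6 1 7 5 2 4 8 9 3 / 2 5 3 1 8 9 6 7 4 / 1 7 4 8 5 2 3 6 9 / 9 3 8 4 6 7 5 1 2 / 5 2 6 9 1 3 7 4 8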